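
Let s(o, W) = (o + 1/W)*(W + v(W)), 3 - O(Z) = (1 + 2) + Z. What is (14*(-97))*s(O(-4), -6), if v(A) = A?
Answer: 62468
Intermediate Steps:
O(Z) = -Z (O(Z) = 3 - ((1 + 2) + Z) = 3 - (3 + Z) = 3 + (-3 - Z) = -Z)
s(o, W) = 2*W*(o + 1/W) (s(o, W) = (o + 1/W)*(W + W) = (o + 1/W)*(2*W) = 2*W*(o + 1/W))
(14*(-97))*s(O(-4), -6) = (14*(-97))*(2 + 2*(-6)*(-1*(-4))) = -1358*(2 + 2*(-6)*4) = -1358*(2 - 48) = -1358*(-46) = 62468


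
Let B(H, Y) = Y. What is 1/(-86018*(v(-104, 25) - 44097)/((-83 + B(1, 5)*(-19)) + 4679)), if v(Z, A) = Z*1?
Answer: 4501/3802081618 ≈ 1.1838e-6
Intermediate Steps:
v(Z, A) = Z
1/(-86018*(v(-104, 25) - 44097)/((-83 + B(1, 5)*(-19)) + 4679)) = 1/(-86018*(-104 - 44097)/((-83 + 5*(-19)) + 4679)) = 1/(-86018*(-44201/((-83 - 95) + 4679))) = 1/(-86018*(-44201/(-178 + 4679))) = 1/(-86018/(4501*(-1/44201))) = 1/(-86018/(-4501/44201)) = 1/(-86018*(-44201/4501)) = 1/(3802081618/4501) = 4501/3802081618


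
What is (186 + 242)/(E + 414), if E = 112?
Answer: 214/263 ≈ 0.81369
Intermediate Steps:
(186 + 242)/(E + 414) = (186 + 242)/(112 + 414) = 428/526 = 428*(1/526) = 214/263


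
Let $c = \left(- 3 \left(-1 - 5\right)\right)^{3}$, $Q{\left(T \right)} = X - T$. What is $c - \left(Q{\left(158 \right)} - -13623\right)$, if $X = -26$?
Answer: $-7607$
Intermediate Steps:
$Q{\left(T \right)} = -26 - T$
$c = 5832$ ($c = \left(\left(-3\right) \left(-6\right)\right)^{3} = 18^{3} = 5832$)
$c - \left(Q{\left(158 \right)} - -13623\right) = 5832 - \left(\left(-26 - 158\right) - -13623\right) = 5832 - \left(\left(-26 - 158\right) + 13623\right) = 5832 - \left(-184 + 13623\right) = 5832 - 13439 = -7607$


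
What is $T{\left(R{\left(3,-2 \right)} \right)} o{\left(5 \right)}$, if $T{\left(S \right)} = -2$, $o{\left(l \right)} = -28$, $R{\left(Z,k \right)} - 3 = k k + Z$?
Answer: $56$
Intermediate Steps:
$R{\left(Z,k \right)} = 3 + Z + k^{2}$ ($R{\left(Z,k \right)} = 3 + \left(k k + Z\right) = 3 + \left(k^{2} + Z\right) = 3 + \left(Z + k^{2}\right) = 3 + Z + k^{2}$)
$T{\left(R{\left(3,-2 \right)} \right)} o{\left(5 \right)} = \left(-2\right) \left(-28\right) = 56$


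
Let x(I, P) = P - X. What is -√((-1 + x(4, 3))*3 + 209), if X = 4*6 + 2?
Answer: -√137 ≈ -11.705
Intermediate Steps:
X = 26 (X = 24 + 2 = 26)
x(I, P) = -26 + P (x(I, P) = P - 1*26 = P - 26 = -26 + P)
-√((-1 + x(4, 3))*3 + 209) = -√((-1 + (-26 + 3))*3 + 209) = -√((-1 - 23)*3 + 209) = -√(-24*3 + 209) = -√(-72 + 209) = -√137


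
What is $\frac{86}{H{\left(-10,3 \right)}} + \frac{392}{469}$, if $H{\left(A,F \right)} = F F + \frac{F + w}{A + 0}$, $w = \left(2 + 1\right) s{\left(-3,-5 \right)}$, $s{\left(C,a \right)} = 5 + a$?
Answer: $\frac{62492}{5829} \approx 10.721$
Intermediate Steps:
$w = 0$ ($w = \left(2 + 1\right) \left(5 - 5\right) = 3 \cdot 0 = 0$)
$H{\left(A,F \right)} = F^{2} + \frac{F}{A}$ ($H{\left(A,F \right)} = F F + \frac{F + 0}{A + 0} = F^{2} + \frac{F}{A}$)
$\frac{86}{H{\left(-10,3 \right)}} + \frac{392}{469} = \frac{86}{3^{2} + \frac{3}{-10}} + \frac{392}{469} = \frac{86}{9 + 3 \left(- \frac{1}{10}\right)} + 392 \cdot \frac{1}{469} = \frac{86}{9 - \frac{3}{10}} + \frac{56}{67} = \frac{86}{\frac{87}{10}} + \frac{56}{67} = 86 \cdot \frac{10}{87} + \frac{56}{67} = \frac{860}{87} + \frac{56}{67} = \frac{62492}{5829}$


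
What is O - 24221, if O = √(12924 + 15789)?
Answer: -24221 + √28713 ≈ -24052.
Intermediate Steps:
O = √28713 ≈ 169.45
O - 24221 = √28713 - 24221 = -24221 + √28713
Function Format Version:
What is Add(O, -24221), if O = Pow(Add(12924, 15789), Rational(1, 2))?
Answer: Add(-24221, Pow(28713, Rational(1, 2))) ≈ -24052.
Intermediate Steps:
O = Pow(28713, Rational(1, 2)) ≈ 169.45
Add(O, -24221) = Add(Pow(28713, Rational(1, 2)), -24221) = Add(-24221, Pow(28713, Rational(1, 2)))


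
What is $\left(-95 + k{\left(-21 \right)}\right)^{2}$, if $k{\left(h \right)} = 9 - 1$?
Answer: $7569$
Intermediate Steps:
$k{\left(h \right)} = 8$ ($k{\left(h \right)} = 9 - 1 = 8$)
$\left(-95 + k{\left(-21 \right)}\right)^{2} = \left(-95 + 8\right)^{2} = \left(-87\right)^{2} = 7569$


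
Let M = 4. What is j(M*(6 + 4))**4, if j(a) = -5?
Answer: 625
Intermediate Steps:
j(M*(6 + 4))**4 = (-5)**4 = 625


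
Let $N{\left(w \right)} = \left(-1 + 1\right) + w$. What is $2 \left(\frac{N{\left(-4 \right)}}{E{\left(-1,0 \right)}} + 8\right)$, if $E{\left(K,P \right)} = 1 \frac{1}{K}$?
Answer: $24$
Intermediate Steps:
$E{\left(K,P \right)} = \frac{1}{K}$
$N{\left(w \right)} = w$ ($N{\left(w \right)} = 0 + w = w$)
$2 \left(\frac{N{\left(-4 \right)}}{E{\left(-1,0 \right)}} + 8\right) = 2 \left(- \frac{4}{\frac{1}{-1}} + 8\right) = 2 \left(- \frac{4}{-1} + 8\right) = 2 \left(\left(-4\right) \left(-1\right) + 8\right) = 2 \left(4 + 8\right) = 2 \cdot 12 = 24$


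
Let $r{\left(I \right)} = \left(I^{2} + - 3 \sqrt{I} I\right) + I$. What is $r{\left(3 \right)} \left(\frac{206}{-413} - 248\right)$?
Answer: $- \frac{1231560}{413} + \frac{923670 \sqrt{3}}{413} \approx 891.73$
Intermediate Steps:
$r{\left(I \right)} = I + I^{2} - 3 I^{\frac{3}{2}}$ ($r{\left(I \right)} = \left(I^{2} - 3 I^{\frac{3}{2}}\right) + I = I + I^{2} - 3 I^{\frac{3}{2}}$)
$r{\left(3 \right)} \left(\frac{206}{-413} - 248\right) = \left(3 + 3^{2} - 3 \cdot 3^{\frac{3}{2}}\right) \left(\frac{206}{-413} - 248\right) = \left(3 + 9 - 3 \cdot 3 \sqrt{3}\right) \left(206 \left(- \frac{1}{413}\right) - 248\right) = \left(3 + 9 - 9 \sqrt{3}\right) \left(- \frac{206}{413} - 248\right) = \left(12 - 9 \sqrt{3}\right) \left(- \frac{102630}{413}\right) = - \frac{1231560}{413} + \frac{923670 \sqrt{3}}{413}$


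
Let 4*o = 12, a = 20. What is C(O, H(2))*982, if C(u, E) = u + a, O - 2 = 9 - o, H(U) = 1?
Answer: 27496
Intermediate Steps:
o = 3 (o = (¼)*12 = 3)
O = 8 (O = 2 + (9 - 1*3) = 2 + (9 - 3) = 2 + 6 = 8)
C(u, E) = 20 + u (C(u, E) = u + 20 = 20 + u)
C(O, H(2))*982 = (20 + 8)*982 = 28*982 = 27496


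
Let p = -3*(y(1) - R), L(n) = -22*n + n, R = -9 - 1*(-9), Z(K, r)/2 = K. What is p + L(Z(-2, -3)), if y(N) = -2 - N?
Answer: 93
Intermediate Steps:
Z(K, r) = 2*K
R = 0 (R = -9 + 9 = 0)
L(n) = -21*n
p = 9 (p = -3*((-2 - 1*1) - 1*0) = -3*((-2 - 1) + 0) = -3*(-3 + 0) = -3*(-3) = 9)
p + L(Z(-2, -3)) = 9 - 42*(-2) = 9 - 21*(-4) = 9 + 84 = 93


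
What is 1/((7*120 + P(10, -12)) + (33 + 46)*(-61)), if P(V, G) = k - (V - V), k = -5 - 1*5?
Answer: -1/3989 ≈ -0.00025069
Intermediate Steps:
k = -10 (k = -5 - 5 = -10)
P(V, G) = -10 (P(V, G) = -10 - (V - V) = -10 - 1*0 = -10 + 0 = -10)
1/((7*120 + P(10, -12)) + (33 + 46)*(-61)) = 1/((7*120 - 10) + (33 + 46)*(-61)) = 1/((840 - 10) + 79*(-61)) = 1/(830 - 4819) = 1/(-3989) = -1/3989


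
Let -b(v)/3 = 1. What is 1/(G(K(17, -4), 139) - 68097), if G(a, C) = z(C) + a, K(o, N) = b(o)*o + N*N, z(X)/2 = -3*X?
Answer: -1/68966 ≈ -1.4500e-5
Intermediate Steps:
z(X) = -6*X (z(X) = 2*(-3*X) = -6*X)
b(v) = -3 (b(v) = -3*1 = -3)
K(o, N) = N**2 - 3*o (K(o, N) = -3*o + N*N = -3*o + N**2 = N**2 - 3*o)
G(a, C) = a - 6*C (G(a, C) = -6*C + a = a - 6*C)
1/(G(K(17, -4), 139) - 68097) = 1/((((-4)**2 - 3*17) - 6*139) - 68097) = 1/(((16 - 51) - 834) - 68097) = 1/((-35 - 834) - 68097) = 1/(-869 - 68097) = 1/(-68966) = -1/68966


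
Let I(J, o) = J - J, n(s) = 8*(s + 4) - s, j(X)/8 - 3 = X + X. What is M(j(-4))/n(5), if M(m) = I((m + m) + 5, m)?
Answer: 0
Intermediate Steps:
j(X) = 24 + 16*X (j(X) = 24 + 8*(X + X) = 24 + 8*(2*X) = 24 + 16*X)
n(s) = 32 + 7*s (n(s) = 8*(4 + s) - s = (32 + 8*s) - s = 32 + 7*s)
I(J, o) = 0
M(m) = 0
M(j(-4))/n(5) = 0/(32 + 7*5) = 0/(32 + 35) = 0/67 = 0*(1/67) = 0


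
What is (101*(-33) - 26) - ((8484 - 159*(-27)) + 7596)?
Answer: -23732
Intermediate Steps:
(101*(-33) - 26) - ((8484 - 159*(-27)) + 7596) = (-3333 - 26) - ((8484 + 4293) + 7596) = -3359 - (12777 + 7596) = -3359 - 1*20373 = -3359 - 20373 = -23732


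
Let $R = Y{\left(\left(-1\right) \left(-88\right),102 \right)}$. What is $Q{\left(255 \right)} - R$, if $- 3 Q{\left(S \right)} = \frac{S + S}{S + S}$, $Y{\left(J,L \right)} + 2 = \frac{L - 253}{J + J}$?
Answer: $\frac{1333}{528} \approx 2.5246$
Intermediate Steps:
$Y{\left(J,L \right)} = -2 + \frac{-253 + L}{2 J}$ ($Y{\left(J,L \right)} = -2 + \frac{L - 253}{J + J} = -2 + \frac{-253 + L}{2 J}$)
$R = - \frac{503}{176}$ ($R = \frac{-253 + 102 - 4 \left(\left(-1\right) \left(-88\right)\right)}{2 \left(\left(-1\right) \left(-88\right)\right)} = \frac{-253 + 102 - 352}{2 \cdot 88} = \frac{1}{2} \cdot \frac{1}{88} \left(-253 + 102 - 352\right) = \frac{1}{2} \cdot \frac{1}{88} \left(-503\right) = - \frac{503}{176} \approx -2.858$)
$Q{\left(S \right)} = - \frac{1}{3}$ ($Q{\left(S \right)} = - \frac{\left(S + S\right) \frac{1}{S + S}}{3} = - \frac{2 S \frac{1}{2 S}}{3} = \left(- \frac{1}{3}\right) 1 = - \frac{1}{3}$)
$Q{\left(255 \right)} - R = - \frac{1}{3} - - \frac{503}{176} = - \frac{1}{3} + \frac{503}{176} = \frac{1333}{528}$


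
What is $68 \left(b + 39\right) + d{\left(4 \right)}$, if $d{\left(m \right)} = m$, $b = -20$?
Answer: $1296$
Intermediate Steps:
$68 \left(b + 39\right) + d{\left(4 \right)} = 68 \left(-20 + 39\right) + 4 = 68 \cdot 19 + 4 = 1292 + 4 = 1296$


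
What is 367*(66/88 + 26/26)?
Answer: 2569/4 ≈ 642.25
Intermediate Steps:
367*(66/88 + 26/26) = 367*(66*(1/88) + 26*(1/26)) = 367*(3/4 + 1) = 367*(7/4) = 2569/4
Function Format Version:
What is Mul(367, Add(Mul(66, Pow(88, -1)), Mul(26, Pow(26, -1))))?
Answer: Rational(2569, 4) ≈ 642.25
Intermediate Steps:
Mul(367, Add(Mul(66, Pow(88, -1)), Mul(26, Pow(26, -1)))) = Mul(367, Add(Mul(66, Rational(1, 88)), Mul(26, Rational(1, 26)))) = Mul(367, Add(Rational(3, 4), 1)) = Mul(367, Rational(7, 4)) = Rational(2569, 4)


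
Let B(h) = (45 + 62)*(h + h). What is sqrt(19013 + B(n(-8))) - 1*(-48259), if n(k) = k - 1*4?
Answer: 48259 + sqrt(16445) ≈ 48387.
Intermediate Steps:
n(k) = -4 + k (n(k) = k - 4 = -4 + k)
B(h) = 214*h (B(h) = 107*(2*h) = 214*h)
sqrt(19013 + B(n(-8))) - 1*(-48259) = sqrt(19013 + 214*(-4 - 8)) - 1*(-48259) = sqrt(19013 + 214*(-12)) + 48259 = sqrt(19013 - 2568) + 48259 = sqrt(16445) + 48259 = 48259 + sqrt(16445)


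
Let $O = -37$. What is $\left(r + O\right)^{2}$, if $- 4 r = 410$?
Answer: $\frac{77841}{4} \approx 19460.0$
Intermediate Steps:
$r = - \frac{205}{2}$ ($r = \left(- \frac{1}{4}\right) 410 = - \frac{205}{2} \approx -102.5$)
$\left(r + O\right)^{2} = \left(- \frac{205}{2} - 37\right)^{2} = \left(- \frac{279}{2}\right)^{2} = \frac{77841}{4}$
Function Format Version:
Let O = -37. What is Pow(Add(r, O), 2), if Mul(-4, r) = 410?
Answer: Rational(77841, 4) ≈ 19460.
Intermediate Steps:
r = Rational(-205, 2) (r = Mul(Rational(-1, 4), 410) = Rational(-205, 2) ≈ -102.50)
Pow(Add(r, O), 2) = Pow(Add(Rational(-205, 2), -37), 2) = Pow(Rational(-279, 2), 2) = Rational(77841, 4)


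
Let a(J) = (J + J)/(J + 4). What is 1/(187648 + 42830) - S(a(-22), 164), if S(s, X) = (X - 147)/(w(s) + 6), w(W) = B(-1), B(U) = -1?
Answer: -3918121/1152390 ≈ -3.4000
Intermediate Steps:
w(W) = -1
a(J) = 2*J/(4 + J) (a(J) = (2*J)/(4 + J) = 2*J/(4 + J))
S(s, X) = -147/5 + X/5 (S(s, X) = (X - 147)/(-1 + 6) = (-147 + X)/5 = (-147 + X)*(1/5) = -147/5 + X/5)
1/(187648 + 42830) - S(a(-22), 164) = 1/(187648 + 42830) - (-147/5 + (1/5)*164) = 1/230478 - (-147/5 + 164/5) = 1/230478 - 1*17/5 = 1/230478 - 17/5 = -3918121/1152390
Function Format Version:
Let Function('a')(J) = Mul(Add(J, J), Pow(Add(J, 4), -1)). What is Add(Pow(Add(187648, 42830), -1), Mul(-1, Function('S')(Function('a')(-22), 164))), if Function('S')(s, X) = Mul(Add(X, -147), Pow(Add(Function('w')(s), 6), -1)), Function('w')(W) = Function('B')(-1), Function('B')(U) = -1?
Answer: Rational(-3918121, 1152390) ≈ -3.4000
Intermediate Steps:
Function('w')(W) = -1
Function('a')(J) = Mul(2, J, Pow(Add(4, J), -1)) (Function('a')(J) = Mul(Mul(2, J), Pow(Add(4, J), -1)) = Mul(2, J, Pow(Add(4, J), -1)))
Function('S')(s, X) = Add(Rational(-147, 5), Mul(Rational(1, 5), X)) (Function('S')(s, X) = Mul(Add(X, -147), Pow(Add(-1, 6), -1)) = Mul(Add(-147, X), Pow(5, -1)) = Mul(Add(-147, X), Rational(1, 5)) = Add(Rational(-147, 5), Mul(Rational(1, 5), X)))
Add(Pow(Add(187648, 42830), -1), Mul(-1, Function('S')(Function('a')(-22), 164))) = Add(Pow(Add(187648, 42830), -1), Mul(-1, Add(Rational(-147, 5), Mul(Rational(1, 5), 164)))) = Add(Pow(230478, -1), Mul(-1, Add(Rational(-147, 5), Rational(164, 5)))) = Add(Rational(1, 230478), Mul(-1, Rational(17, 5))) = Add(Rational(1, 230478), Rational(-17, 5)) = Rational(-3918121, 1152390)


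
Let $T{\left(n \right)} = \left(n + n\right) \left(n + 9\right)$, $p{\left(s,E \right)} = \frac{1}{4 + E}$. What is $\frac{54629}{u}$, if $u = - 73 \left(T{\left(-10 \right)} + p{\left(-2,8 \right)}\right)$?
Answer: $- \frac{655548}{17593} \approx -37.262$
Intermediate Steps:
$T{\left(n \right)} = 2 n \left(9 + n\right)$
$u = - \frac{17593}{12}$ ($u = - 73 \left(2 \left(-10\right) \left(9 - 10\right) + \frac{1}{4 + 8}\right) = - 73 \left(2 \left(-10\right) \left(-1\right) + \frac{1}{12}\right) = - 73 \left(20 + \frac{1}{12}\right) = \left(-73\right) \frac{241}{12} = - \frac{17593}{12} \approx -1466.1$)
$\frac{54629}{u} = \frac{54629}{- \frac{17593}{12}} = 54629 \left(- \frac{12}{17593}\right) = - \frac{655548}{17593}$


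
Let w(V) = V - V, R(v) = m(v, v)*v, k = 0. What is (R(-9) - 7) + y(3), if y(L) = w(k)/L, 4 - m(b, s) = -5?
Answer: -88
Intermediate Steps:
m(b, s) = 9 (m(b, s) = 4 - 1*(-5) = 4 + 5 = 9)
R(v) = 9*v
w(V) = 0
y(L) = 0 (y(L) = 0/L = 0)
(R(-9) - 7) + y(3) = (9*(-9) - 7) + 0 = (-81 - 7) + 0 = -88 + 0 = -88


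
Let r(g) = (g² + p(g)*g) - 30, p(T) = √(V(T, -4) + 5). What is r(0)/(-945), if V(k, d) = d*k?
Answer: 2/63 ≈ 0.031746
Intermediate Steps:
p(T) = √(5 - 4*T) (p(T) = √(-4*T + 5) = √(5 - 4*T))
r(g) = -30 + g² + g*√(5 - 4*g) (r(g) = (g² + √(5 - 4*g)*g) - 30 = (g² + g*√(5 - 4*g)) - 30 = -30 + g² + g*√(5 - 4*g))
r(0)/(-945) = (-30 + 0² + 0*√(5 - 4*0))/(-945) = (-30 + 0 + 0*√(5 + 0))*(-1/945) = (-30 + 0 + 0*√5)*(-1/945) = (-30 + 0 + 0)*(-1/945) = -30*(-1/945) = 2/63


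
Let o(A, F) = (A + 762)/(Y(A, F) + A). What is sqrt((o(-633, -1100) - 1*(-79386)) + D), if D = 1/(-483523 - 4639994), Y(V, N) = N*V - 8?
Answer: 2*sqrt(252123373129689968361336653394)/3564220712703 ≈ 281.76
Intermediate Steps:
Y(V, N) = -8 + N*V
D = -1/5123517 (D = 1/(-5123517) = -1/5123517 ≈ -1.9518e-7)
o(A, F) = (762 + A)/(-8 + A + A*F) (o(A, F) = (A + 762)/((-8 + F*A) + A) = (762 + A)/((-8 + A*F) + A) = (762 + A)/(-8 + A + A*F))
sqrt((o(-633, -1100) - 1*(-79386)) + D) = sqrt(((762 - 633)/(-8 - 633 - 633*(-1100)) - 1*(-79386)) - 1/5123517) = sqrt((129/(-8 - 633 + 696300) + 79386) - 1/5123517) = sqrt((129/695659 + 79386) - 1/5123517) = sqrt(55225585503/695659 - 1/5123517) = sqrt(282949226158878392/3564220712703) = 2*sqrt(252123373129689968361336653394)/3564220712703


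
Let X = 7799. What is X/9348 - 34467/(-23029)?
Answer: 501800687/215275092 ≈ 2.3310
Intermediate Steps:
X/9348 - 34467/(-23029) = 7799/9348 - 34467/(-23029) = 7799*(1/9348) - 34467*(-1/23029) = 7799/9348 + 34467/23029 = 501800687/215275092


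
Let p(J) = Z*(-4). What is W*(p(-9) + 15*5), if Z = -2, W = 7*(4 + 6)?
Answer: 5810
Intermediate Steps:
W = 70 (W = 7*10 = 70)
p(J) = 8 (p(J) = -2*(-4) = 8)
W*(p(-9) + 15*5) = 70*(8 + 15*5) = 70*(8 + 75) = 70*83 = 5810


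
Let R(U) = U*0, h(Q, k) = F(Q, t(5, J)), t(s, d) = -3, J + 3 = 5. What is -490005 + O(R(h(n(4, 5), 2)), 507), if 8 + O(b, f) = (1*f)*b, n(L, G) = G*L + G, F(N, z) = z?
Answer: -490013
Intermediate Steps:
J = 2 (J = -3 + 5 = 2)
n(L, G) = G + G*L
h(Q, k) = -3
R(U) = 0
O(b, f) = -8 + b*f (O(b, f) = -8 + (1*f)*b = -8 + f*b = -8 + b*f)
-490005 + O(R(h(n(4, 5), 2)), 507) = -490005 + (-8 + 0*507) = -490005 + (-8 + 0) = -490005 - 8 = -490013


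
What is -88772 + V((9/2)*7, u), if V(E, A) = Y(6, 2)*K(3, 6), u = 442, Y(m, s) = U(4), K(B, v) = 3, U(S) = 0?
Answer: -88772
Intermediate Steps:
Y(m, s) = 0
V(E, A) = 0 (V(E, A) = 0*3 = 0)
-88772 + V((9/2)*7, u) = -88772 + 0 = -88772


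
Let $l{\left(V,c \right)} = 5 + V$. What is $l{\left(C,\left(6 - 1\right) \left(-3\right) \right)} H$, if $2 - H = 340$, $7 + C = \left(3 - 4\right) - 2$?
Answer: $1690$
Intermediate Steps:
$C = -10$ ($C = -7 + \left(\left(3 - 4\right) - 2\right) = -7 - 3 = -10$)
$H = -338$ ($H = 2 - 340 = -338$)
$l{\left(C,\left(6 - 1\right) \left(-3\right) \right)} H = \left(5 - 10\right) \left(-338\right) = \left(-5\right) \left(-338\right) = 1690$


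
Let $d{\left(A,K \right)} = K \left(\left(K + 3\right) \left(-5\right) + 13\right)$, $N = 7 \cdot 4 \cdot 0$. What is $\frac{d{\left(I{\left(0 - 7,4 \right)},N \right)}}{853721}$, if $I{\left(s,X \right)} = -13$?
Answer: $0$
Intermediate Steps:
$N = 0$ ($N = 28 \cdot 0 = 0$)
$d{\left(A,K \right)} = K \left(-2 - 5 K\right)$ ($d{\left(A,K \right)} = K \left(\left(3 + K\right) \left(-5\right) + 13\right) = K \left(\left(-15 - 5 K\right) + 13\right) = K \left(-2 - 5 K\right)$)
$\frac{d{\left(I{\left(0 - 7,4 \right)},N \right)}}{853721} = \frac{\left(-1\right) 0 \left(2 + 5 \cdot 0\right)}{853721} = \left(-1\right) 0 \left(2 + 0\right) \frac{1}{853721} = \left(-1\right) 0 \cdot 2 \cdot \frac{1}{853721} = 0 \cdot \frac{1}{853721} = 0$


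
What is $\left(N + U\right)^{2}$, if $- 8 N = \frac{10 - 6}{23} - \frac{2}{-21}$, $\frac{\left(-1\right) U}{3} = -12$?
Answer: $\frac{4828443169}{3732624} \approx 1293.6$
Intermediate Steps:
$U = 36$ ($U = \left(-3\right) \left(-12\right) = 36$)
$N = - \frac{65}{1932}$ ($N = - \frac{\frac{10 - 6}{23} - \frac{2}{-21}}{8} = - \frac{\left(10 - 6\right) \frac{1}{23} - - \frac{2}{21}}{8} = - \frac{4 \cdot \frac{1}{23} + \frac{2}{21}}{8} = - \frac{\frac{4}{23} + \frac{2}{21}}{8} = \left(- \frac{1}{8}\right) \frac{130}{483} = - \frac{65}{1932} \approx -0.033644$)
$\left(N + U\right)^{2} = \left(- \frac{65}{1932} + 36\right)^{2} = \left(\frac{69487}{1932}\right)^{2} = \frac{4828443169}{3732624}$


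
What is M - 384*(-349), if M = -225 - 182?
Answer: 133609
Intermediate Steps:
M = -407
M - 384*(-349) = -407 - 384*(-349) = -407 + 134016 = 133609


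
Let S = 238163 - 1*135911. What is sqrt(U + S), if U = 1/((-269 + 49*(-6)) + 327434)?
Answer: sqrt(1213897690852267)/108957 ≈ 319.77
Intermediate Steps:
S = 102252 (S = 238163 - 135911 = 102252)
U = 1/326871 (U = 1/((-269 - 294) + 327434) = 1/(-563 + 327434) = 1/326871 ≈ 3.0593e-6)
sqrt(U + S) = sqrt(1/326871 + 102252) = sqrt(33423213493/326871) = sqrt(1213897690852267)/108957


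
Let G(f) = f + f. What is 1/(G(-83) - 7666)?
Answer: -1/7832 ≈ -0.00012768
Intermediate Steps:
G(f) = 2*f
1/(G(-83) - 7666) = 1/(2*(-83) - 7666) = 1/(-166 - 7666) = 1/(-7832) = -1/7832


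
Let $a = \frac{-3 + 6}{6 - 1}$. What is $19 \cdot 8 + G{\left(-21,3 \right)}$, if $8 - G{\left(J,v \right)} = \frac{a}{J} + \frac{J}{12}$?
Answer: $\frac{22649}{140} \approx 161.78$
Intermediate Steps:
$a = \frac{3}{5} \approx 0.6$
$G{\left(J,v \right)} = 8 - \frac{3}{5 J} - \frac{J}{12}$ ($G{\left(J,v \right)} = 8 - \left(\frac{3}{5 J} + \frac{J}{12}\right) = 8 - \left(\frac{J}{12} + \frac{3}{5 J}\right) = 8 - \frac{3}{5 J} - \frac{J}{12}$)
$19 \cdot 8 + G{\left(-21,3 \right)} = 19 \cdot 8 - \left(- \frac{39}{4} - \frac{1}{35}\right) = 152 + \left(8 - - \frac{1}{35} + \frac{7}{4}\right) = 152 + \left(8 + \frac{1}{35} + \frac{7}{4}\right) = 152 + \frac{1369}{140} = \frac{22649}{140}$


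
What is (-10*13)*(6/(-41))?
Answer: 780/41 ≈ 19.024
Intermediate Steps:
(-10*13)*(6/(-41)) = -780*(-1)/41 = -130*(-6/41) = 780/41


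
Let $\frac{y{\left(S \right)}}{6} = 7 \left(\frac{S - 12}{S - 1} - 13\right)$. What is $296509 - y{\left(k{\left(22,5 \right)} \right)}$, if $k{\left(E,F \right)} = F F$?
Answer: $\frac{1188129}{4} \approx 2.9703 \cdot 10^{5}$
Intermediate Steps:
$k{\left(E,F \right)} = F^{2}$
$y{\left(S \right)} = -546 + \frac{42 \left(-12 + S\right)}{-1 + S}$ ($y{\left(S \right)} = 6 \cdot 7 \left(\frac{S - 12}{S - 1} - 13\right) = 6 \cdot 7 \left(\frac{-12 + S}{-1 + S} - 13\right) = 6 \cdot 7 \left(-13 + \frac{-12 + S}{-1 + S}\right) = 6 \left(-91 + \frac{7 \left(-12 + S\right)}{-1 + S}\right) = -546 + \frac{42 \left(-12 + S\right)}{-1 + S}$)
$296509 - y{\left(k{\left(22,5 \right)} \right)} = 296509 - \frac{42 \left(1 - 12 \cdot 5^{2}\right)}{-1 + 5^{2}} = 296509 - \frac{42 \left(1 - 300\right)}{-1 + 25} = 296509 - \frac{42 \left(1 - 300\right)}{24} = 296509 - 42 \cdot \frac{1}{24} \left(-299\right) = 296509 - - \frac{2093}{4} = 296509 + \frac{2093}{4} = \frac{1188129}{4}$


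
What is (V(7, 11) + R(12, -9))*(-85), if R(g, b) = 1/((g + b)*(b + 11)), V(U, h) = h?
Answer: -5695/6 ≈ -949.17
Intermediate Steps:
R(g, b) = 1/((11 + b)*(b + g)) (R(g, b) = 1/((b + g)*(11 + b)) = 1/((11 + b)*(b + g)))
(V(7, 11) + R(12, -9))*(-85) = (11 + 1/((-9)² + 11*(-9) + 11*12 - 9*12))*(-85) = (11 + 1/(81 - 99 + 132 - 108))*(-85) = (11 + 1/6)*(-85) = (11 + ⅙)*(-85) = (67/6)*(-85) = -5695/6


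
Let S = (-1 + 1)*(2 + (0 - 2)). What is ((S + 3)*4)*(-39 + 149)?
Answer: 1320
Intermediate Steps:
S = 0 (S = 0*(2 - 2) = 0*0 = 0)
((S + 3)*4)*(-39 + 149) = ((0 + 3)*4)*(-39 + 149) = (3*4)*110 = 12*110 = 1320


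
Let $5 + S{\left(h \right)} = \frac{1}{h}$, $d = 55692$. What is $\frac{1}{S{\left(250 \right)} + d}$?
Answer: $\frac{250}{13921751} \approx 1.7957 \cdot 10^{-5}$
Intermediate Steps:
$S{\left(h \right)} = -5 + \frac{1}{h}$
$\frac{1}{S{\left(250 \right)} + d} = \frac{1}{\left(-5 + \frac{1}{250}\right) + 55692} = \frac{1}{- \frac{1249}{250} + 55692} = \frac{1}{\frac{13921751}{250}} = \frac{250}{13921751}$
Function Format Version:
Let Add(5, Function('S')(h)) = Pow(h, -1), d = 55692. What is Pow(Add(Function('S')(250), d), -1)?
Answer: Rational(250, 13921751) ≈ 1.7957e-5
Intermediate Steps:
Function('S')(h) = Add(-5, Pow(h, -1))
Pow(Add(Function('S')(250), d), -1) = Pow(Add(Add(-5, Pow(250, -1)), 55692), -1) = Pow(Add(Add(-5, Rational(1, 250)), 55692), -1) = Pow(Add(Rational(-1249, 250), 55692), -1) = Pow(Rational(13921751, 250), -1) = Rational(250, 13921751)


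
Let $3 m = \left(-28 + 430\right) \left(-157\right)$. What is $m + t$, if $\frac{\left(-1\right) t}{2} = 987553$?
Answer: $-1996144$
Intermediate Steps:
$t = -1975106$ ($t = \left(-2\right) 987553 = -1975106$)
$m = -21038$ ($m = \frac{\left(-28 + 430\right) \left(-157\right)}{3} = \frac{402 \left(-157\right)}{3} = \frac{1}{3} \left(-63114\right) = -21038$)
$m + t = -21038 - 1975106 = -1996144$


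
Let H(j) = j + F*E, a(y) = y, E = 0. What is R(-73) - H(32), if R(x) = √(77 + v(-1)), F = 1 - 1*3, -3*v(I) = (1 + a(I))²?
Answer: -32 + √77 ≈ -23.225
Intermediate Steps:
v(I) = -(1 + I)²/3
F = -2 (F = 1 - 3 = -2)
R(x) = √77 (R(x) = √(77 - (1 - 1)²/3) = √(77 - ⅓*0²) = √(77 - ⅓*0) = √(77 + 0) = √77)
H(j) = j (H(j) = j - 2*0 = j + 0 = j)
R(-73) - H(32) = √77 - 1*32 = √77 - 32 = -32 + √77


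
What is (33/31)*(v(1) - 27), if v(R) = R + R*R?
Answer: -825/31 ≈ -26.613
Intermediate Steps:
v(R) = R + R**2
(33/31)*(v(1) - 27) = (33/31)*(1*(1 + 1) - 27) = (33*(1/31))*(1*2 - 27) = 33*(2 - 27)/31 = (33/31)*(-25) = -825/31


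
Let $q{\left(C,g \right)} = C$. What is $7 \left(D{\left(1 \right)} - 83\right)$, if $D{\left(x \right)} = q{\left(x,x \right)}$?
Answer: $-574$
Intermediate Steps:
$D{\left(x \right)} = x$
$7 \left(D{\left(1 \right)} - 83\right) = 7 \left(1 - 83\right) = 7 \left(-82\right) = -574$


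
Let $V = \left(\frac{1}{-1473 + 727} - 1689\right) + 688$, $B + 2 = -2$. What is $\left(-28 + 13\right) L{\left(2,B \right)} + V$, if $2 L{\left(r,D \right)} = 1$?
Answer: $- \frac{376171}{373} \approx -1008.5$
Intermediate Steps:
$B = -4$ ($B = -2 - 2 = -4$)
$L{\left(r,D \right)} = \frac{1}{2}$ ($L{\left(r,D \right)} = \frac{1}{2} \cdot 1 = \frac{1}{2}$)
$V = - \frac{746747}{746}$ ($V = \left(\frac{1}{-746} - 1689\right) + 688 = \left(- \frac{1}{746} - 1689\right) + 688 = - \frac{1259995}{746} + 688 = - \frac{746747}{746} \approx -1001.0$)
$\left(-28 + 13\right) L{\left(2,B \right)} + V = \left(-28 + 13\right) \frac{1}{2} - \frac{746747}{746} = \left(-15\right) \frac{1}{2} - \frac{746747}{746} = - \frac{15}{2} - \frac{746747}{746} = - \frac{376171}{373}$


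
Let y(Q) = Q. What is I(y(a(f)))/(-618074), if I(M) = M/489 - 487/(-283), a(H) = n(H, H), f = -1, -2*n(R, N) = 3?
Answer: -158479/57022271092 ≈ -2.7792e-6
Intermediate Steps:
n(R, N) = -3/2 (n(R, N) = -½*3 = -3/2)
a(H) = -3/2
I(M) = 487/283 + M/489 (I(M) = M*(1/489) - 487*(-1/283) = M/489 + 487/283 = 487/283 + M/489)
I(y(a(f)))/(-618074) = (487/283 + (1/489)*(-3/2))/(-618074) = (487/283 - 1/326)*(-1/618074) = (158479/92258)*(-1/618074) = -158479/57022271092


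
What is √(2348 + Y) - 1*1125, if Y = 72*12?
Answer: -1125 + 2*√803 ≈ -1068.3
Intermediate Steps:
Y = 864
√(2348 + Y) - 1*1125 = √(2348 + 864) - 1*1125 = √3212 - 1125 = 2*√803 - 1125 = -1125 + 2*√803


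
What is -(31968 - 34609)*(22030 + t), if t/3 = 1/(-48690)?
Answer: 944281360259/16230 ≈ 5.8181e+7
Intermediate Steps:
t = -1/16230 (t = 3/(-48690) = 3*(-1/48690) = -1/16230 ≈ -6.1614e-5)
-(31968 - 34609)*(22030 + t) = -(31968 - 34609)*(22030 - 1/16230) = -(-2641)*357546899/16230 = -1*(-944281360259/16230) = 944281360259/16230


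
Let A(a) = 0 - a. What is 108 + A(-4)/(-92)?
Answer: 2483/23 ≈ 107.96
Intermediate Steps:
A(a) = -a
108 + A(-4)/(-92) = 108 + (-1*(-4))/(-92) = 108 - 1/92*4 = 108 - 1/23 = 2483/23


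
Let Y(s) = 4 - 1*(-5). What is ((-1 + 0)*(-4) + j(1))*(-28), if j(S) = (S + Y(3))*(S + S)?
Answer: -672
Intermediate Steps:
Y(s) = 9 (Y(s) = 4 + 5 = 9)
j(S) = 2*S*(9 + S) (j(S) = (S + 9)*(S + S) = (9 + S)*(2*S) = 2*S*(9 + S))
((-1 + 0)*(-4) + j(1))*(-28) = ((-1 + 0)*(-4) + 2*1*(9 + 1))*(-28) = (-1*(-4) + 2*1*10)*(-28) = (4 + 20)*(-28) = 24*(-28) = -672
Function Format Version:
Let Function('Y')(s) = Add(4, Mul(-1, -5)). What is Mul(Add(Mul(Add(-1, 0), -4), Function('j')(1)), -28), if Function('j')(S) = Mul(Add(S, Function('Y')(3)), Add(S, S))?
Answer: -672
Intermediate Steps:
Function('Y')(s) = 9 (Function('Y')(s) = Add(4, 5) = 9)
Function('j')(S) = Mul(2, S, Add(9, S)) (Function('j')(S) = Mul(Add(S, 9), Add(S, S)) = Mul(Add(9, S), Mul(2, S)) = Mul(2, S, Add(9, S)))
Mul(Add(Mul(Add(-1, 0), -4), Function('j')(1)), -28) = Mul(Add(Mul(Add(-1, 0), -4), Mul(2, 1, Add(9, 1))), -28) = Mul(Add(Mul(-1, -4), Mul(2, 1, 10)), -28) = Mul(Add(4, 20), -28) = Mul(24, -28) = -672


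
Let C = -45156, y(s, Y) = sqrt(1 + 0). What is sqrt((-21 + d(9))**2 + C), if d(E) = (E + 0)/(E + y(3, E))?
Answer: I*sqrt(4475199)/10 ≈ 211.55*I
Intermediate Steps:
y(s, Y) = 1 (y(s, Y) = sqrt(1) = 1)
d(E) = E/(1 + E) (d(E) = (E + 0)/(E + 1) = E/(1 + E))
sqrt((-21 + d(9))**2 + C) = sqrt((-21 + 9/(1 + 9))**2 - 45156) = sqrt((-21 + 9/10)**2 - 45156) = sqrt((-201/10)**2 - 45156) = sqrt(40401/100 - 45156) = sqrt(-4475199/100) = I*sqrt(4475199)/10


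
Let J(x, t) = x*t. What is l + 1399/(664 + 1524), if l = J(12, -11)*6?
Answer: -1731497/2188 ≈ -791.36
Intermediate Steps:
J(x, t) = t*x
l = -792 (l = -11*12*6 = -132*6 = -792)
l + 1399/(664 + 1524) = -792 + 1399/(664 + 1524) = -792 + 1399/2188 = -1731497/2188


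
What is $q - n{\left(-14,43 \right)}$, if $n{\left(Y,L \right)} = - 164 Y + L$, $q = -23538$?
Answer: $-25877$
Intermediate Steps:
$n{\left(Y,L \right)} = L - 164 Y$
$q - n{\left(-14,43 \right)} = -23538 - \left(43 - -2296\right) = -23538 - \left(43 + 2296\right) = -23538 - 2339 = -25877$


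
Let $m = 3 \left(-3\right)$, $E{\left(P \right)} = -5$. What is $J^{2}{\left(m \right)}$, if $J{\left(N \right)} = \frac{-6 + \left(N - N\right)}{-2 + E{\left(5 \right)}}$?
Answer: $\frac{36}{49} \approx 0.73469$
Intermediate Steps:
$m = -9$
$J{\left(N \right)} = \frac{6}{7}$ ($J{\left(N \right)} = \frac{-6 + \left(N - N\right)}{-2 - 5} = \frac{-6 + 0}{-7} = \left(-6\right) \left(- \frac{1}{7}\right) = \frac{6}{7}$)
$J^{2}{\left(m \right)} = \left(\frac{6}{7}\right)^{2} = \frac{36}{49}$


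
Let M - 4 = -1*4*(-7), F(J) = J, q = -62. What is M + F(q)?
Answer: -30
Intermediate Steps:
M = 32 (M = 4 - 1*4*(-7) = 4 - 4*(-7) = 4 + 28 = 32)
M + F(q) = 32 - 62 = -30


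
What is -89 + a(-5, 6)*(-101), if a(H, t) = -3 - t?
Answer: 820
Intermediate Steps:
-89 + a(-5, 6)*(-101) = -89 + (-3 - 1*6)*(-101) = -89 + (-3 - 6)*(-101) = -89 - 9*(-101) = -89 + 909 = 820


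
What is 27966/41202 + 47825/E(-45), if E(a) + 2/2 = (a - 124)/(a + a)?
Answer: 29557652969/542493 ≈ 54485.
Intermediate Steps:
E(a) = -1 + (-124 + a)/(2*a) (E(a) = -1 + (a - 124)/(a + a) = -1 + (-124 + a)/((2*a)) = -1 + (-124 + a)*(1/(2*a)) = -1 + (-124 + a)/(2*a))
27966/41202 + 47825/E(-45) = 27966/41202 + 47825/(((½)*(-124 - 1*(-45))/(-45))) = 27966*(1/41202) + 47825/(((½)*(-1/45)*(-124 + 45))) = 4661/6867 + 47825/(((½)*(-1/45)*(-79))) = 4661/6867 + 47825/(79/90) = 4661/6867 + 47825*(90/79) = 4661/6867 + 4304250/79 = 29557652969/542493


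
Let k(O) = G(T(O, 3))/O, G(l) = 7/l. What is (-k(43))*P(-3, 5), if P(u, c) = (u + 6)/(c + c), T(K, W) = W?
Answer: -7/430 ≈ -0.016279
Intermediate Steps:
P(u, c) = (6 + u)/(2*c) (P(u, c) = (6 + u)/((2*c)) = (6 + u)*(1/(2*c)) = (6 + u)/(2*c))
k(O) = 7/(3*O) (k(O) = (7/3)/O = (7*(⅓))/O = 7/(3*O))
(-k(43))*P(-3, 5) = (-7/(3*43))*((½)*(6 - 3)/5) = (-7/(3*43))*((½)*(⅕)*3) = -1*7/129*(3/10) = -7/129*3/10 = -7/430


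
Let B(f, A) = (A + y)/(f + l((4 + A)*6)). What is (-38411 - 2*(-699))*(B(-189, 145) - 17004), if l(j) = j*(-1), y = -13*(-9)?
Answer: 681616380722/1083 ≈ 6.2938e+8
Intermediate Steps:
y = 117
l(j) = -j
B(f, A) = (117 + A)/(-24 + f - 6*A) (B(f, A) = (A + 117)/(f - (4 + A)*6) = (117 + A)/(f - (24 + 6*A)) = (117 + A)/(f + (-24 - 6*A)) = (117 + A)/(-24 + f - 6*A))
(-38411 - 2*(-699))*(B(-189, 145) - 17004) = (-38411 - 2*(-699))*((117 + 145)/(-24 - 189 - 6*145) - 17004) = (-38411 + 1398)*(262/(-24 - 189 - 870) - 17004) = -37013*(262/(-1083) - 17004) = -37013*(-1/1083*262 - 17004) = -37013*(-262/1083 - 17004) = -37013*(-18415594/1083) = 681616380722/1083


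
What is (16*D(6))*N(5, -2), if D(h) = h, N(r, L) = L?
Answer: -192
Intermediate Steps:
(16*D(6))*N(5, -2) = (16*6)*(-2) = 96*(-2) = -192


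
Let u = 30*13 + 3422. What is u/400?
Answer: 953/100 ≈ 9.5300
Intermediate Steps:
u = 3812 (u = 390 + 3422 = 3812)
u/400 = 3812/400 = 3812*(1/400) = 953/100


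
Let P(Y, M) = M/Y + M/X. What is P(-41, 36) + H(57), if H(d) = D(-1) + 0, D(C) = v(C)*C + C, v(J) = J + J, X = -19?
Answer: -1381/779 ≈ -1.7728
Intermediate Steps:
v(J) = 2*J
P(Y, M) = -M/19 + M/Y (P(Y, M) = M/Y + M/(-19) = M/Y + M*(-1/19) = M/Y - M/19 = -M/19 + M/Y)
D(C) = C + 2*C² (D(C) = (2*C)*C + C = 2*C² + C = C + 2*C²)
H(d) = 1 (H(d) = -(1 + 2*(-1)) + 0 = -(1 - 2) + 0 = -1*(-1) + 0 = 1 + 0 = 1)
P(-41, 36) + H(57) = (-1/19*36 + 36/(-41)) + 1 = (-36/19 + 36*(-1/41)) + 1 = (-36/19 - 36/41) + 1 = -2160/779 + 1 = -1381/779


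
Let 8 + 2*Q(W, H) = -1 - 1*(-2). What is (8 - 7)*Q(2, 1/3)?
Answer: -7/2 ≈ -3.5000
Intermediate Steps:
Q(W, H) = -7/2 (Q(W, H) = -4 + (-1 - 1*(-2))/2 = -4 + (-1 + 2)/2 = -4 + (1/2)*1 = -4 + 1/2 = -7/2)
(8 - 7)*Q(2, 1/3) = (8 - 7)*(-7/2) = 1*(-7/2) = -7/2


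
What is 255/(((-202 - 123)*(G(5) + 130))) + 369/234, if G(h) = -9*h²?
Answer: 19577/12350 ≈ 1.5852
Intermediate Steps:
255/(((-202 - 123)*(G(5) + 130))) + 369/234 = 255/(((-202 - 123)*(-9*5² + 130))) + 369/234 = 255/((-325*(-9*25 + 130))) + 369*(1/234) = 255/((-325*(-225 + 130))) + 41/26 = 255/((-325*(-95))) + 41/26 = 255/30875 + 41/26 = 255*(1/30875) + 41/26 = 51/6175 + 41/26 = 19577/12350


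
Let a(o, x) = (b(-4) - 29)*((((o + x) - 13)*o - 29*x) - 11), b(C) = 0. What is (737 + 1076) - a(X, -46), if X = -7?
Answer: 53578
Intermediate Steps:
a(o, x) = 319 + 841*x - 29*o*(-13 + o + x) (a(o, x) = (0 - 29)*((((o + x) - 13)*o - 29*x) - 11) = -29*(((-13 + o + x)*o - 29*x) - 11) = -29*((o*(-13 + o + x) - 29*x) - 11) = -29*((-29*x + o*(-13 + o + x)) - 11) = -29*(-11 - 29*x + o*(-13 + o + x)) = 319 + 841*x - 29*o*(-13 + o + x))
(737 + 1076) - a(X, -46) = (737 + 1076) - (319 - 29*(-7)² + 377*(-7) + 841*(-46) - 29*(-7)*(-46)) = 1813 - (319 - 29*49 - 2639 - 38686 - 9338) = 1813 - (319 - 1421 - 2639 - 38686 - 9338) = 1813 - 1*(-51765) = 1813 + 51765 = 53578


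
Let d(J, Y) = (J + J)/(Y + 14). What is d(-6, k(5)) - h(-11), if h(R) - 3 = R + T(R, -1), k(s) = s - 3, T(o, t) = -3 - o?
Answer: -¾ ≈ -0.75000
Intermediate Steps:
k(s) = -3 + s
d(J, Y) = 2*J/(14 + Y) (d(J, Y) = (2*J)/(14 + Y) = 2*J/(14 + Y))
h(R) = 0 (h(R) = 3 + (R + (-3 - R)) = 3 - 3 = 0)
d(-6, k(5)) - h(-11) = 2*(-6)/(14 + (-3 + 5)) - 1*0 = 2*(-6)/(14 + 2) + 0 = 2*(-6)/16 + 0 = 2*(-6)*(1/16) + 0 = -¾ + 0 = -¾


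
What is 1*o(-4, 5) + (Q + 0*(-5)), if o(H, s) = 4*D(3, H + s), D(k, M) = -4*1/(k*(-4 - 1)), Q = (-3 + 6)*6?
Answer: 286/15 ≈ 19.067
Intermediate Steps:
Q = 18 (Q = 3*6 = 18)
D(k, M) = 4/(5*k) (D(k, M) = -4*(-1/(5*k)) = -(-4)/(5*k) = 4/(5*k))
o(H, s) = 16/15 (o(H, s) = 4*((4/5)/3) = 4*((4/5)*(1/3)) = 4*(4/15) = 16/15)
1*o(-4, 5) + (Q + 0*(-5)) = 1*(16/15) + (18 + 0*(-5)) = 16/15 + (18 + 0) = 16/15 + 18 = 286/15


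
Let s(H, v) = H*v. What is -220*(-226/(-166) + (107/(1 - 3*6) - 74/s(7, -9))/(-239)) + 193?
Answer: -2363141509/21245427 ≈ -111.23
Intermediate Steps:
-220*(-226/(-166) + (107/(1 - 3*6) - 74/s(7, -9))/(-239)) + 193 = -220*(-226/(-166) + (107/(1 - 3*6) - 74/(7*(-9)))/(-239)) + 193 = -220*(-226*(-1/166) + (107/(1 - 18) - 74/(-63))*(-1/239)) + 193 = -220*(113/83 + (107/(-17) - 74*(-1/63))*(-1/239)) + 193 = -220*(113/83 + (107*(-1/17) + 74/63)*(-1/239)) + 193 = -220*(113/83 + (-107/17 + 74/63)*(-1/239)) + 193 = -220*(113/83 - 5483/1071*(-1/239)) + 193 = -220*(113/83 + 5483/255969) + 193 = -220*29379586/21245427 + 193 = -6463508920/21245427 + 193 = -2363141509/21245427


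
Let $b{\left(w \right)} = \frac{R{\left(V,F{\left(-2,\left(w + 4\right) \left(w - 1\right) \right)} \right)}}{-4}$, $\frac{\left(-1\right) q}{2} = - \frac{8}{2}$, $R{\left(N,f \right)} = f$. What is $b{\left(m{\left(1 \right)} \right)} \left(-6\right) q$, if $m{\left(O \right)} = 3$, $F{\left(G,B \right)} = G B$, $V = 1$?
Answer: $-336$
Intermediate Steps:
$F{\left(G,B \right)} = B G$
$q = 8$ ($q = - 2 \left(- \frac{8}{2}\right) = - 2 \left(\left(-8\right) \frac{1}{2}\right) = \left(-2\right) \left(-4\right) = 8$)
$b{\left(w \right)} = \frac{\left(-1 + w\right) \left(4 + w\right)}{2}$ ($b{\left(w \right)} = \frac{\left(w + 4\right) \left(w - 1\right) \left(-2\right)}{-4} = \left(4 + w\right) \left(-1 + w\right) \left(-2\right) \left(- \frac{1}{4}\right) = \left(-1 + w\right) \left(4 + w\right) \left(-2\right) \left(- \frac{1}{4}\right) = - 2 \left(-1 + w\right) \left(4 + w\right) \left(- \frac{1}{4}\right) = \frac{\left(-1 + w\right) \left(4 + w\right)}{2}$)
$b{\left(m{\left(1 \right)} \right)} \left(-6\right) q = \left(-2 + \frac{3^{2}}{2} + \frac{3}{2} \cdot 3\right) \left(-6\right) 8 = \left(-2 + \frac{1}{2} \cdot 9 + \frac{9}{2}\right) \left(-6\right) 8 = \left(-2 + \frac{9}{2} + \frac{9}{2}\right) \left(-6\right) 8 = 7 \left(-6\right) 8 = \left(-42\right) 8 = -336$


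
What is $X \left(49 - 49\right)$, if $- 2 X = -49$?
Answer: $0$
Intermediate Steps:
$X = \frac{49}{2}$ ($X = \left(- \frac{1}{2}\right) \left(-49\right) = \frac{49}{2} \approx 24.5$)
$X \left(49 - 49\right) = \frac{49 \left(49 - 49\right)}{2} = \frac{49}{2} \cdot 0 = 0$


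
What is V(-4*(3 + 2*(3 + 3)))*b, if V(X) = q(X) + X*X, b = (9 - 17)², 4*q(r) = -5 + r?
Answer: 229360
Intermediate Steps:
q(r) = -5/4 + r/4 (q(r) = (-5 + r)/4 = -5/4 + r/4)
b = 64 (b = (-8)² = 64)
V(X) = -5/4 + X² + X/4 (V(X) = (-5/4 + X/4) + X*X = (-5/4 + X/4) + X² = -5/4 + X² + X/4)
V(-4*(3 + 2*(3 + 3)))*b = (-5/4 + (-4*(3 + 2*(3 + 3)))² + (-4*(3 + 2*(3 + 3)))/4)*64 = (-5/4 + (-4*(3 + 2*6))² + (-4*(3 + 2*6))/4)*64 = (-5/4 + (-4*(3 + 12))² + (-4*(3 + 12))/4)*64 = (-5/4 + (-4*15)² + (-4*15)/4)*64 = (-5/4 + (-60)² + (¼)*(-60))*64 = (-5/4 + 3600 - 15)*64 = (14335/4)*64 = 229360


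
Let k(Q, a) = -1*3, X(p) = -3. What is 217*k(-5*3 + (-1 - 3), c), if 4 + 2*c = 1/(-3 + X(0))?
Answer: -651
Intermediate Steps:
c = -25/12 (c = -2 + 1/(2*(-3 - 3)) = -2 + (½)/(-6) = -2 + (½)*(-⅙) = -2 - 1/12 = -25/12 ≈ -2.0833)
k(Q, a) = -3
217*k(-5*3 + (-1 - 3), c) = 217*(-3) = -651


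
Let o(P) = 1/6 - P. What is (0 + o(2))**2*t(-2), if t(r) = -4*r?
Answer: 242/9 ≈ 26.889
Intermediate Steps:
o(P) = 1/6 - P
(0 + o(2))**2*t(-2) = (0 + (1/6 - 1*2))**2*(-4*(-2)) = (0 + (1/6 - 2))**2*8 = (0 - 11/6)**2*8 = (-11/6)**2*8 = (121/36)*8 = 242/9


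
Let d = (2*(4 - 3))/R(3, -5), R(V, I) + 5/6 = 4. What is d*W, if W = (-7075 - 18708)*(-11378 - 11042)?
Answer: 365087280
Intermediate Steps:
R(V, I) = 19/6 (R(V, I) = -⅚ + 4 = 19/6)
d = 12/19 (d = (2*(4 - 3))/(19/6) = (2*1)*(6/19) = 2*(6/19) = 12/19 ≈ 0.63158)
W = 578054860 (W = -25783*(-22420) = 578054860)
d*W = (12/19)*578054860 = 365087280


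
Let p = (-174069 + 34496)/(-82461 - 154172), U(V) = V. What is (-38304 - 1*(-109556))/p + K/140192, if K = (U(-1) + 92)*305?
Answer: 181824733568899/1505155232 ≈ 1.2080e+5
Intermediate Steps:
K = 27755 (K = (-1 + 92)*305 = 91*305 = 27755)
p = 139573/236633 (p = -139573/(-236633) = -139573*(-1/236633) = 139573/236633 ≈ 0.58983)
(-38304 - 1*(-109556))/p + K/140192 = (-38304 - 1*(-109556))/(139573/236633) + 27755/140192 = (-38304 + 109556)*(236633/139573) + 27755*(1/140192) = 71252*(236633/139573) + 2135/10784 = 16860574516/139573 + 2135/10784 = 181824733568899/1505155232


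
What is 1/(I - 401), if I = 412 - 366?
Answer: -1/355 ≈ -0.0028169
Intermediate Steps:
I = 46
1/(I - 401) = 1/(46 - 401) = 1/(-355) = -1/355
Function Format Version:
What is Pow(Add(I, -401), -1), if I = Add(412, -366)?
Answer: Rational(-1, 355) ≈ -0.0028169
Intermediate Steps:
I = 46
Pow(Add(I, -401), -1) = Pow(Add(46, -401), -1) = Pow(-355, -1) = Rational(-1, 355)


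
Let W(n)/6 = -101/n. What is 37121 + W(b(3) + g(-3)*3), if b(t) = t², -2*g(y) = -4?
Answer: 185403/5 ≈ 37081.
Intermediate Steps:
g(y) = 2 (g(y) = -½*(-4) = 2)
W(n) = -606/n (W(n) = 6*(-101/n) = -606/n)
37121 + W(b(3) + g(-3)*3) = 37121 - 606/(3² + 2*3) = 37121 - 606/(9 + 6) = 37121 - 606/15 = 37121 - 606*1/15 = 37121 - 202/5 = 185403/5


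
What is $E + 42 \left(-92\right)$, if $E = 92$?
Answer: $-3772$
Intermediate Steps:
$E + 42 \left(-92\right) = 92 + 42 \left(-92\right) = 92 - 3864 = -3772$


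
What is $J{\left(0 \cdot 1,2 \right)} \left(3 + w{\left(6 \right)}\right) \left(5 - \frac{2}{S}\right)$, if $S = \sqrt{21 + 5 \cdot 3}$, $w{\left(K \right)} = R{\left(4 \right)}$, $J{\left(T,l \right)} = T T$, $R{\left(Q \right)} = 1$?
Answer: $0$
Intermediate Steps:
$J{\left(T,l \right)} = T^{2}$
$w{\left(K \right)} = 1$
$S = 6$ ($S = \sqrt{21 + 15} = \sqrt{36} = 6$)
$J{\left(0 \cdot 1,2 \right)} \left(3 + w{\left(6 \right)}\right) \left(5 - \frac{2}{S}\right) = \left(0 \cdot 1\right)^{2} \left(3 + 1\right) \left(5 - \frac{2}{6}\right) = 0^{2} \cdot 4 \left(5 - \frac{1}{3}\right) = 0 \cdot 4 \left(5 - \frac{1}{3}\right) = 0 \cdot \frac{14}{3} = 0$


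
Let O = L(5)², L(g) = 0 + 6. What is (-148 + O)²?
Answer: 12544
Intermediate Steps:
L(g) = 6
O = 36 (O = 6² = 36)
(-148 + O)² = (-148 + 36)² = (-112)² = 12544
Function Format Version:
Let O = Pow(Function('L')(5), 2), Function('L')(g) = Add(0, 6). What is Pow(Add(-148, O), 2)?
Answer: 12544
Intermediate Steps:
Function('L')(g) = 6
O = 36 (O = Pow(6, 2) = 36)
Pow(Add(-148, O), 2) = Pow(Add(-148, 36), 2) = Pow(-112, 2) = 12544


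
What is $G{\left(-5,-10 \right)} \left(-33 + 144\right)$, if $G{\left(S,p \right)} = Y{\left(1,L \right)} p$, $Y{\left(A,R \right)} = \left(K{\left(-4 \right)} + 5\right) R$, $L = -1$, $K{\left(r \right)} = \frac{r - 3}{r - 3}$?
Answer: $6660$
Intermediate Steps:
$K{\left(r \right)} = 1$ ($K{\left(r \right)} = \frac{-3 + r}{-3 + r} = 1$)
$Y{\left(A,R \right)} = 6 R$ ($Y{\left(A,R \right)} = \left(1 + 5\right) R = 6 R$)
$G{\left(S,p \right)} = - 6 p$ ($G{\left(S,p \right)} = 6 \left(-1\right) p = - 6 p$)
$G{\left(-5,-10 \right)} \left(-33 + 144\right) = \left(-6\right) \left(-10\right) \left(-33 + 144\right) = 60 \cdot 111 = 6660$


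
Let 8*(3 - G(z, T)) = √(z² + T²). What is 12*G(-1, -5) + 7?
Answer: 43 - 3*√26/2 ≈ 35.351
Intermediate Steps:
G(z, T) = 3 - √(T² + z²)/8 (G(z, T) = 3 - √(z² + T²)/8 = 3 - √(T² + z²)/8)
12*G(-1, -5) + 7 = 12*(3 - √((-5)² + (-1)²)/8) + 7 = 12*(3 - √(25 + 1)/8) + 7 = 12*(3 - √26/8) + 7 = (36 - 3*√26/2) + 7 = 43 - 3*√26/2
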